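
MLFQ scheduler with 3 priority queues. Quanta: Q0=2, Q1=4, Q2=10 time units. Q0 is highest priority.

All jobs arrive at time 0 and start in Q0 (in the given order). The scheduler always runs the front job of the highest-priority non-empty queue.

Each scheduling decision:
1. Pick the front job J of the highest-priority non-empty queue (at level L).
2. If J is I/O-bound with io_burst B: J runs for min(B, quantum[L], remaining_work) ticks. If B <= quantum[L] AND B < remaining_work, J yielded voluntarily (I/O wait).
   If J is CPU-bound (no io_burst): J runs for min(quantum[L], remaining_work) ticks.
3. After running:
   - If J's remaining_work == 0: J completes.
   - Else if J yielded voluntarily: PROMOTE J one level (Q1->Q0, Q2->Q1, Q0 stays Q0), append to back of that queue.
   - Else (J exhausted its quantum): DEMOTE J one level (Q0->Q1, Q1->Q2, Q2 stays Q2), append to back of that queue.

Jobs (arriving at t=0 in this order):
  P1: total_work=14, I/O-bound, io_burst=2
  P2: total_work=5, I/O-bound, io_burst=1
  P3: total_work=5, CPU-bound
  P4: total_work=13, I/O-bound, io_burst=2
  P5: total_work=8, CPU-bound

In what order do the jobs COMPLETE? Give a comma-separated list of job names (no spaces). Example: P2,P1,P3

t=0-2: P1@Q0 runs 2, rem=12, I/O yield, promote→Q0. Q0=[P2,P3,P4,P5,P1] Q1=[] Q2=[]
t=2-3: P2@Q0 runs 1, rem=4, I/O yield, promote→Q0. Q0=[P3,P4,P5,P1,P2] Q1=[] Q2=[]
t=3-5: P3@Q0 runs 2, rem=3, quantum used, demote→Q1. Q0=[P4,P5,P1,P2] Q1=[P3] Q2=[]
t=5-7: P4@Q0 runs 2, rem=11, I/O yield, promote→Q0. Q0=[P5,P1,P2,P4] Q1=[P3] Q2=[]
t=7-9: P5@Q0 runs 2, rem=6, quantum used, demote→Q1. Q0=[P1,P2,P4] Q1=[P3,P5] Q2=[]
t=9-11: P1@Q0 runs 2, rem=10, I/O yield, promote→Q0. Q0=[P2,P4,P1] Q1=[P3,P5] Q2=[]
t=11-12: P2@Q0 runs 1, rem=3, I/O yield, promote→Q0. Q0=[P4,P1,P2] Q1=[P3,P5] Q2=[]
t=12-14: P4@Q0 runs 2, rem=9, I/O yield, promote→Q0. Q0=[P1,P2,P4] Q1=[P3,P5] Q2=[]
t=14-16: P1@Q0 runs 2, rem=8, I/O yield, promote→Q0. Q0=[P2,P4,P1] Q1=[P3,P5] Q2=[]
t=16-17: P2@Q0 runs 1, rem=2, I/O yield, promote→Q0. Q0=[P4,P1,P2] Q1=[P3,P5] Q2=[]
t=17-19: P4@Q0 runs 2, rem=7, I/O yield, promote→Q0. Q0=[P1,P2,P4] Q1=[P3,P5] Q2=[]
t=19-21: P1@Q0 runs 2, rem=6, I/O yield, promote→Q0. Q0=[P2,P4,P1] Q1=[P3,P5] Q2=[]
t=21-22: P2@Q0 runs 1, rem=1, I/O yield, promote→Q0. Q0=[P4,P1,P2] Q1=[P3,P5] Q2=[]
t=22-24: P4@Q0 runs 2, rem=5, I/O yield, promote→Q0. Q0=[P1,P2,P4] Q1=[P3,P5] Q2=[]
t=24-26: P1@Q0 runs 2, rem=4, I/O yield, promote→Q0. Q0=[P2,P4,P1] Q1=[P3,P5] Q2=[]
t=26-27: P2@Q0 runs 1, rem=0, completes. Q0=[P4,P1] Q1=[P3,P5] Q2=[]
t=27-29: P4@Q0 runs 2, rem=3, I/O yield, promote→Q0. Q0=[P1,P4] Q1=[P3,P5] Q2=[]
t=29-31: P1@Q0 runs 2, rem=2, I/O yield, promote→Q0. Q0=[P4,P1] Q1=[P3,P5] Q2=[]
t=31-33: P4@Q0 runs 2, rem=1, I/O yield, promote→Q0. Q0=[P1,P4] Q1=[P3,P5] Q2=[]
t=33-35: P1@Q0 runs 2, rem=0, completes. Q0=[P4] Q1=[P3,P5] Q2=[]
t=35-36: P4@Q0 runs 1, rem=0, completes. Q0=[] Q1=[P3,P5] Q2=[]
t=36-39: P3@Q1 runs 3, rem=0, completes. Q0=[] Q1=[P5] Q2=[]
t=39-43: P5@Q1 runs 4, rem=2, quantum used, demote→Q2. Q0=[] Q1=[] Q2=[P5]
t=43-45: P5@Q2 runs 2, rem=0, completes. Q0=[] Q1=[] Q2=[]

Answer: P2,P1,P4,P3,P5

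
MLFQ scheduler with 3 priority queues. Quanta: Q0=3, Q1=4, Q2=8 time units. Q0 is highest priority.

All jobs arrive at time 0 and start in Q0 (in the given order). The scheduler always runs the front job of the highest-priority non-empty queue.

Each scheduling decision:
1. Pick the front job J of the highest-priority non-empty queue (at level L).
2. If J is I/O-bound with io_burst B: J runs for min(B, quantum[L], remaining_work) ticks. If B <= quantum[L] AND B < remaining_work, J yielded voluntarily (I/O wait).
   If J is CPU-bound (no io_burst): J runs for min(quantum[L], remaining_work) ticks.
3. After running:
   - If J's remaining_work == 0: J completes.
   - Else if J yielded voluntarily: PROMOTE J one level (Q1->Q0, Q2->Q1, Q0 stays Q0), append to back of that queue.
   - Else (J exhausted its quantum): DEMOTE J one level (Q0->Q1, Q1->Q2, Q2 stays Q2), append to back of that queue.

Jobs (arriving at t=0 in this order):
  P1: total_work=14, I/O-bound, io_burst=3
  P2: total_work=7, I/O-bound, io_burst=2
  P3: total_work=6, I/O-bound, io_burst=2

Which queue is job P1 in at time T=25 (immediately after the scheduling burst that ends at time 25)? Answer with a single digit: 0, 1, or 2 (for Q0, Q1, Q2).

Answer: 0

Derivation:
t=0-3: P1@Q0 runs 3, rem=11, I/O yield, promote→Q0. Q0=[P2,P3,P1] Q1=[] Q2=[]
t=3-5: P2@Q0 runs 2, rem=5, I/O yield, promote→Q0. Q0=[P3,P1,P2] Q1=[] Q2=[]
t=5-7: P3@Q0 runs 2, rem=4, I/O yield, promote→Q0. Q0=[P1,P2,P3] Q1=[] Q2=[]
t=7-10: P1@Q0 runs 3, rem=8, I/O yield, promote→Q0. Q0=[P2,P3,P1] Q1=[] Q2=[]
t=10-12: P2@Q0 runs 2, rem=3, I/O yield, promote→Q0. Q0=[P3,P1,P2] Q1=[] Q2=[]
t=12-14: P3@Q0 runs 2, rem=2, I/O yield, promote→Q0. Q0=[P1,P2,P3] Q1=[] Q2=[]
t=14-17: P1@Q0 runs 3, rem=5, I/O yield, promote→Q0. Q0=[P2,P3,P1] Q1=[] Q2=[]
t=17-19: P2@Q0 runs 2, rem=1, I/O yield, promote→Q0. Q0=[P3,P1,P2] Q1=[] Q2=[]
t=19-21: P3@Q0 runs 2, rem=0, completes. Q0=[P1,P2] Q1=[] Q2=[]
t=21-24: P1@Q0 runs 3, rem=2, I/O yield, promote→Q0. Q0=[P2,P1] Q1=[] Q2=[]
t=24-25: P2@Q0 runs 1, rem=0, completes. Q0=[P1] Q1=[] Q2=[]
t=25-27: P1@Q0 runs 2, rem=0, completes. Q0=[] Q1=[] Q2=[]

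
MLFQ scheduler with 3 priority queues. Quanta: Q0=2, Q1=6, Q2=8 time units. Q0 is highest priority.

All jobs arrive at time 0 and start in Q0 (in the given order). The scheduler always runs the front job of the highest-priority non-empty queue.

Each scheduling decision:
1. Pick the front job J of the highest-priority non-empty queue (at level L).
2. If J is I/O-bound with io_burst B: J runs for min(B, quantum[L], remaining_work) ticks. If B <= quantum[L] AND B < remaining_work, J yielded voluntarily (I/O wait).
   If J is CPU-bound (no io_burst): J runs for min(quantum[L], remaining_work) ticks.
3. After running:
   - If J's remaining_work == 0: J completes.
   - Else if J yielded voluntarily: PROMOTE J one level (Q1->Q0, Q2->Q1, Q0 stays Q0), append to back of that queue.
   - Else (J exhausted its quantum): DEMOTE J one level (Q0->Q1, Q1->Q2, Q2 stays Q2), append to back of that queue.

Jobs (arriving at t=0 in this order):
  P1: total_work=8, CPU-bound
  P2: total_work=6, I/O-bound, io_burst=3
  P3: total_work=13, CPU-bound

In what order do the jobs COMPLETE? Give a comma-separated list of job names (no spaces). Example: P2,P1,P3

Answer: P1,P2,P3

Derivation:
t=0-2: P1@Q0 runs 2, rem=6, quantum used, demote→Q1. Q0=[P2,P3] Q1=[P1] Q2=[]
t=2-4: P2@Q0 runs 2, rem=4, quantum used, demote→Q1. Q0=[P3] Q1=[P1,P2] Q2=[]
t=4-6: P3@Q0 runs 2, rem=11, quantum used, demote→Q1. Q0=[] Q1=[P1,P2,P3] Q2=[]
t=6-12: P1@Q1 runs 6, rem=0, completes. Q0=[] Q1=[P2,P3] Q2=[]
t=12-15: P2@Q1 runs 3, rem=1, I/O yield, promote→Q0. Q0=[P2] Q1=[P3] Q2=[]
t=15-16: P2@Q0 runs 1, rem=0, completes. Q0=[] Q1=[P3] Q2=[]
t=16-22: P3@Q1 runs 6, rem=5, quantum used, demote→Q2. Q0=[] Q1=[] Q2=[P3]
t=22-27: P3@Q2 runs 5, rem=0, completes. Q0=[] Q1=[] Q2=[]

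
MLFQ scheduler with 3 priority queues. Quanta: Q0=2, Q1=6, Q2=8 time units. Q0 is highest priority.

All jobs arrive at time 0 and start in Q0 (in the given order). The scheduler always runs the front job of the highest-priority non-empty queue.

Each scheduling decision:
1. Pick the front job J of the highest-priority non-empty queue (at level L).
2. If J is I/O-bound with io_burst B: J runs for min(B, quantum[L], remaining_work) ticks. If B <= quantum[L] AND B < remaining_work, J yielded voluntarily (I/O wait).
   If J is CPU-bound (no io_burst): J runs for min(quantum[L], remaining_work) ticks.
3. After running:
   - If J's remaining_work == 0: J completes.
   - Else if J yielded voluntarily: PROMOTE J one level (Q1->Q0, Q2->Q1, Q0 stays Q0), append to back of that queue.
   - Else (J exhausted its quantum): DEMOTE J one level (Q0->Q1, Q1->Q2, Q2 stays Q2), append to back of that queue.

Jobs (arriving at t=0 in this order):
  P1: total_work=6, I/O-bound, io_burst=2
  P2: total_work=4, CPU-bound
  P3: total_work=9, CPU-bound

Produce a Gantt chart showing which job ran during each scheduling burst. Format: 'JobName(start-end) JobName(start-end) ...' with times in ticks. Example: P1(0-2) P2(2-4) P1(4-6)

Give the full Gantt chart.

t=0-2: P1@Q0 runs 2, rem=4, I/O yield, promote→Q0. Q0=[P2,P3,P1] Q1=[] Q2=[]
t=2-4: P2@Q0 runs 2, rem=2, quantum used, demote→Q1. Q0=[P3,P1] Q1=[P2] Q2=[]
t=4-6: P3@Q0 runs 2, rem=7, quantum used, demote→Q1. Q0=[P1] Q1=[P2,P3] Q2=[]
t=6-8: P1@Q0 runs 2, rem=2, I/O yield, promote→Q0. Q0=[P1] Q1=[P2,P3] Q2=[]
t=8-10: P1@Q0 runs 2, rem=0, completes. Q0=[] Q1=[P2,P3] Q2=[]
t=10-12: P2@Q1 runs 2, rem=0, completes. Q0=[] Q1=[P3] Q2=[]
t=12-18: P3@Q1 runs 6, rem=1, quantum used, demote→Q2. Q0=[] Q1=[] Q2=[P3]
t=18-19: P3@Q2 runs 1, rem=0, completes. Q0=[] Q1=[] Q2=[]

Answer: P1(0-2) P2(2-4) P3(4-6) P1(6-8) P1(8-10) P2(10-12) P3(12-18) P3(18-19)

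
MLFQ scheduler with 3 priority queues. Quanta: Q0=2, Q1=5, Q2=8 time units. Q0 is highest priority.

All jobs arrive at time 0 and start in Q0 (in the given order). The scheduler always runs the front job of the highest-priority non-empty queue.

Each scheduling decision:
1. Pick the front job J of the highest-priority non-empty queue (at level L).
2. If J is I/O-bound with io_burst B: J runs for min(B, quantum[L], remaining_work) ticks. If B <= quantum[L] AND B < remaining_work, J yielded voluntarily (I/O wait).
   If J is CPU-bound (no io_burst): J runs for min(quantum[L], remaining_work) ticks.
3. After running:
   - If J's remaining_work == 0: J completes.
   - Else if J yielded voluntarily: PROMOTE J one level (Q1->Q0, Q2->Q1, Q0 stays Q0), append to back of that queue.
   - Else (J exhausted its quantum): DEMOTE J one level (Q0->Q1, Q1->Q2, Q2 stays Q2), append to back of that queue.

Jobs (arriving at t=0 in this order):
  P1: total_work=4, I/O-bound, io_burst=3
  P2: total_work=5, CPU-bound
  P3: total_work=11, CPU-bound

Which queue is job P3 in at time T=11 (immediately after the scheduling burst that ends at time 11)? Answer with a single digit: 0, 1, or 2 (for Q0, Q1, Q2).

Answer: 1

Derivation:
t=0-2: P1@Q0 runs 2, rem=2, quantum used, demote→Q1. Q0=[P2,P3] Q1=[P1] Q2=[]
t=2-4: P2@Q0 runs 2, rem=3, quantum used, demote→Q1. Q0=[P3] Q1=[P1,P2] Q2=[]
t=4-6: P3@Q0 runs 2, rem=9, quantum used, demote→Q1. Q0=[] Q1=[P1,P2,P3] Q2=[]
t=6-8: P1@Q1 runs 2, rem=0, completes. Q0=[] Q1=[P2,P3] Q2=[]
t=8-11: P2@Q1 runs 3, rem=0, completes. Q0=[] Q1=[P3] Q2=[]
t=11-16: P3@Q1 runs 5, rem=4, quantum used, demote→Q2. Q0=[] Q1=[] Q2=[P3]
t=16-20: P3@Q2 runs 4, rem=0, completes. Q0=[] Q1=[] Q2=[]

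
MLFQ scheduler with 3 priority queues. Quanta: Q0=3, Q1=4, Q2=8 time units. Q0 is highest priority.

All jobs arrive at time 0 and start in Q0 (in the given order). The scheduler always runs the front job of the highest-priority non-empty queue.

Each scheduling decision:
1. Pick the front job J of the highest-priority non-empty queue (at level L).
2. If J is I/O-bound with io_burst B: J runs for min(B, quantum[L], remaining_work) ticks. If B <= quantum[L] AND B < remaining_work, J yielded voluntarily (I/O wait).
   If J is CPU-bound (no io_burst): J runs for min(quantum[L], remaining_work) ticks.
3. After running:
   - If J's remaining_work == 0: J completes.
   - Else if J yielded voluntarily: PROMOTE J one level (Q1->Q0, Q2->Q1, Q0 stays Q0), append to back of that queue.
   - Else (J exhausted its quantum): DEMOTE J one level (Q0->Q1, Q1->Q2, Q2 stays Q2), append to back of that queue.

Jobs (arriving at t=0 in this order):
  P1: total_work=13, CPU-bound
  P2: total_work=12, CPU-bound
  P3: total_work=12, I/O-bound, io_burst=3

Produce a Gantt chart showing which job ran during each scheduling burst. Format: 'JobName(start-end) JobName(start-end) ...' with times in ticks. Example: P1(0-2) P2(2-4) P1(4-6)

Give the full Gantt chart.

t=0-3: P1@Q0 runs 3, rem=10, quantum used, demote→Q1. Q0=[P2,P3] Q1=[P1] Q2=[]
t=3-6: P2@Q0 runs 3, rem=9, quantum used, demote→Q1. Q0=[P3] Q1=[P1,P2] Q2=[]
t=6-9: P3@Q0 runs 3, rem=9, I/O yield, promote→Q0. Q0=[P3] Q1=[P1,P2] Q2=[]
t=9-12: P3@Q0 runs 3, rem=6, I/O yield, promote→Q0. Q0=[P3] Q1=[P1,P2] Q2=[]
t=12-15: P3@Q0 runs 3, rem=3, I/O yield, promote→Q0. Q0=[P3] Q1=[P1,P2] Q2=[]
t=15-18: P3@Q0 runs 3, rem=0, completes. Q0=[] Q1=[P1,P2] Q2=[]
t=18-22: P1@Q1 runs 4, rem=6, quantum used, demote→Q2. Q0=[] Q1=[P2] Q2=[P1]
t=22-26: P2@Q1 runs 4, rem=5, quantum used, demote→Q2. Q0=[] Q1=[] Q2=[P1,P2]
t=26-32: P1@Q2 runs 6, rem=0, completes. Q0=[] Q1=[] Q2=[P2]
t=32-37: P2@Q2 runs 5, rem=0, completes. Q0=[] Q1=[] Q2=[]

Answer: P1(0-3) P2(3-6) P3(6-9) P3(9-12) P3(12-15) P3(15-18) P1(18-22) P2(22-26) P1(26-32) P2(32-37)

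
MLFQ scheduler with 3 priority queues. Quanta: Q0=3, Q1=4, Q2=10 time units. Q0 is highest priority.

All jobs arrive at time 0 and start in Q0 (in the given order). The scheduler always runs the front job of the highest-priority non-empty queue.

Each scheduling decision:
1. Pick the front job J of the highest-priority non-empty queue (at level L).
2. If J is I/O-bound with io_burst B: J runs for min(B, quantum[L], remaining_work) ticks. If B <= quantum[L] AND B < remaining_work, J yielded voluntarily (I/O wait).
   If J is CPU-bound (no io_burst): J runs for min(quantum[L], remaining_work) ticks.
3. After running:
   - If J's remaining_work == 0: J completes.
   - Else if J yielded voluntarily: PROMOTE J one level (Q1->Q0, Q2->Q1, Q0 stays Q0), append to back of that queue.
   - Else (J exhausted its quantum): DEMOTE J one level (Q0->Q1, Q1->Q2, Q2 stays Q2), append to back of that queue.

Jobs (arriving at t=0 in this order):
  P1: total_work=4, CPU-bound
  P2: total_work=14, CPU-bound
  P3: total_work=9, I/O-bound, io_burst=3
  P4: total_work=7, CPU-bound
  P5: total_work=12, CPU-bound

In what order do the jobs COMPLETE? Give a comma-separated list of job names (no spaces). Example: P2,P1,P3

t=0-3: P1@Q0 runs 3, rem=1, quantum used, demote→Q1. Q0=[P2,P3,P4,P5] Q1=[P1] Q2=[]
t=3-6: P2@Q0 runs 3, rem=11, quantum used, demote→Q1. Q0=[P3,P4,P5] Q1=[P1,P2] Q2=[]
t=6-9: P3@Q0 runs 3, rem=6, I/O yield, promote→Q0. Q0=[P4,P5,P3] Q1=[P1,P2] Q2=[]
t=9-12: P4@Q0 runs 3, rem=4, quantum used, demote→Q1. Q0=[P5,P3] Q1=[P1,P2,P4] Q2=[]
t=12-15: P5@Q0 runs 3, rem=9, quantum used, demote→Q1. Q0=[P3] Q1=[P1,P2,P4,P5] Q2=[]
t=15-18: P3@Q0 runs 3, rem=3, I/O yield, promote→Q0. Q0=[P3] Q1=[P1,P2,P4,P5] Q2=[]
t=18-21: P3@Q0 runs 3, rem=0, completes. Q0=[] Q1=[P1,P2,P4,P5] Q2=[]
t=21-22: P1@Q1 runs 1, rem=0, completes. Q0=[] Q1=[P2,P4,P5] Q2=[]
t=22-26: P2@Q1 runs 4, rem=7, quantum used, demote→Q2. Q0=[] Q1=[P4,P5] Q2=[P2]
t=26-30: P4@Q1 runs 4, rem=0, completes. Q0=[] Q1=[P5] Q2=[P2]
t=30-34: P5@Q1 runs 4, rem=5, quantum used, demote→Q2. Q0=[] Q1=[] Q2=[P2,P5]
t=34-41: P2@Q2 runs 7, rem=0, completes. Q0=[] Q1=[] Q2=[P5]
t=41-46: P5@Q2 runs 5, rem=0, completes. Q0=[] Q1=[] Q2=[]

Answer: P3,P1,P4,P2,P5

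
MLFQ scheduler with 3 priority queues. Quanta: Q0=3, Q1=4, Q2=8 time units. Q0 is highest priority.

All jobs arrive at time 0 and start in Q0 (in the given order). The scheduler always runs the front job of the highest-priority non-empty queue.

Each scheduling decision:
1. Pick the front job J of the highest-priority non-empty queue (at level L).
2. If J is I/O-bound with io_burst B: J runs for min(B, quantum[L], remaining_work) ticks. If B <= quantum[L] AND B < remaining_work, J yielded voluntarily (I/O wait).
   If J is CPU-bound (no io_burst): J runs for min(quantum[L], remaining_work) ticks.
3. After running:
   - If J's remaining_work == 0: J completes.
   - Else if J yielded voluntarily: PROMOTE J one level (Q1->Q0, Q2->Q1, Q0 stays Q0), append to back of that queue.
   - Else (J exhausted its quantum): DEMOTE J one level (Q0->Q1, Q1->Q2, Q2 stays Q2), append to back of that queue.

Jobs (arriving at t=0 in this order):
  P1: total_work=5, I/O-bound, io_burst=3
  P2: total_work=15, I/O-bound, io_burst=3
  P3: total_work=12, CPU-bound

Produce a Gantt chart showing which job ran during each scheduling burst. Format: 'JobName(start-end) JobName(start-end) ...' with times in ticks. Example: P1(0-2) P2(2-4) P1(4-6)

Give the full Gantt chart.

Answer: P1(0-3) P2(3-6) P3(6-9) P1(9-11) P2(11-14) P2(14-17) P2(17-20) P2(20-23) P3(23-27) P3(27-32)

Derivation:
t=0-3: P1@Q0 runs 3, rem=2, I/O yield, promote→Q0. Q0=[P2,P3,P1] Q1=[] Q2=[]
t=3-6: P2@Q0 runs 3, rem=12, I/O yield, promote→Q0. Q0=[P3,P1,P2] Q1=[] Q2=[]
t=6-9: P3@Q0 runs 3, rem=9, quantum used, demote→Q1. Q0=[P1,P2] Q1=[P3] Q2=[]
t=9-11: P1@Q0 runs 2, rem=0, completes. Q0=[P2] Q1=[P3] Q2=[]
t=11-14: P2@Q0 runs 3, rem=9, I/O yield, promote→Q0. Q0=[P2] Q1=[P3] Q2=[]
t=14-17: P2@Q0 runs 3, rem=6, I/O yield, promote→Q0. Q0=[P2] Q1=[P3] Q2=[]
t=17-20: P2@Q0 runs 3, rem=3, I/O yield, promote→Q0. Q0=[P2] Q1=[P3] Q2=[]
t=20-23: P2@Q0 runs 3, rem=0, completes. Q0=[] Q1=[P3] Q2=[]
t=23-27: P3@Q1 runs 4, rem=5, quantum used, demote→Q2. Q0=[] Q1=[] Q2=[P3]
t=27-32: P3@Q2 runs 5, rem=0, completes. Q0=[] Q1=[] Q2=[]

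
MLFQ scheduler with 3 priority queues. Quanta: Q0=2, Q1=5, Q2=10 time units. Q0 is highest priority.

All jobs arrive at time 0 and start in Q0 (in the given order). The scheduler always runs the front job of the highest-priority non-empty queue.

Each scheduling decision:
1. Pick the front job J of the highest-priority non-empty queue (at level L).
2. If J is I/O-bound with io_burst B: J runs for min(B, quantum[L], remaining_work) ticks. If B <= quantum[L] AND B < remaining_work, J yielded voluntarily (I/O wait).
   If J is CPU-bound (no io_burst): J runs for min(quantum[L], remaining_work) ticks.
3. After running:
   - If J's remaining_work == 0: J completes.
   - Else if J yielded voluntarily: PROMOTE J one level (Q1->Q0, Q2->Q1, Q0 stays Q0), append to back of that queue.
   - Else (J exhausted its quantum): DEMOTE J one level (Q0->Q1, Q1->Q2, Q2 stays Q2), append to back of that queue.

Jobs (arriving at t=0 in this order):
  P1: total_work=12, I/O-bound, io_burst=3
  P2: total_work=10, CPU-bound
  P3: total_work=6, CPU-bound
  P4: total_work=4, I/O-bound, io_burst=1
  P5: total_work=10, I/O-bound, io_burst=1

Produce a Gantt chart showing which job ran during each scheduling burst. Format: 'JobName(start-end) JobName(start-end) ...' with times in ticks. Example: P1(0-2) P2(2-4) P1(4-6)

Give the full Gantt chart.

Answer: P1(0-2) P2(2-4) P3(4-6) P4(6-7) P5(7-8) P4(8-9) P5(9-10) P4(10-11) P5(11-12) P4(12-13) P5(13-14) P5(14-15) P5(15-16) P5(16-17) P5(17-18) P5(18-19) P5(19-20) P1(20-23) P1(23-25) P2(25-30) P3(30-34) P1(34-37) P1(37-39) P2(39-42)

Derivation:
t=0-2: P1@Q0 runs 2, rem=10, quantum used, demote→Q1. Q0=[P2,P3,P4,P5] Q1=[P1] Q2=[]
t=2-4: P2@Q0 runs 2, rem=8, quantum used, demote→Q1. Q0=[P3,P4,P5] Q1=[P1,P2] Q2=[]
t=4-6: P3@Q0 runs 2, rem=4, quantum used, demote→Q1. Q0=[P4,P5] Q1=[P1,P2,P3] Q2=[]
t=6-7: P4@Q0 runs 1, rem=3, I/O yield, promote→Q0. Q0=[P5,P4] Q1=[P1,P2,P3] Q2=[]
t=7-8: P5@Q0 runs 1, rem=9, I/O yield, promote→Q0. Q0=[P4,P5] Q1=[P1,P2,P3] Q2=[]
t=8-9: P4@Q0 runs 1, rem=2, I/O yield, promote→Q0. Q0=[P5,P4] Q1=[P1,P2,P3] Q2=[]
t=9-10: P5@Q0 runs 1, rem=8, I/O yield, promote→Q0. Q0=[P4,P5] Q1=[P1,P2,P3] Q2=[]
t=10-11: P4@Q0 runs 1, rem=1, I/O yield, promote→Q0. Q0=[P5,P4] Q1=[P1,P2,P3] Q2=[]
t=11-12: P5@Q0 runs 1, rem=7, I/O yield, promote→Q0. Q0=[P4,P5] Q1=[P1,P2,P3] Q2=[]
t=12-13: P4@Q0 runs 1, rem=0, completes. Q0=[P5] Q1=[P1,P2,P3] Q2=[]
t=13-14: P5@Q0 runs 1, rem=6, I/O yield, promote→Q0. Q0=[P5] Q1=[P1,P2,P3] Q2=[]
t=14-15: P5@Q0 runs 1, rem=5, I/O yield, promote→Q0. Q0=[P5] Q1=[P1,P2,P3] Q2=[]
t=15-16: P5@Q0 runs 1, rem=4, I/O yield, promote→Q0. Q0=[P5] Q1=[P1,P2,P3] Q2=[]
t=16-17: P5@Q0 runs 1, rem=3, I/O yield, promote→Q0. Q0=[P5] Q1=[P1,P2,P3] Q2=[]
t=17-18: P5@Q0 runs 1, rem=2, I/O yield, promote→Q0. Q0=[P5] Q1=[P1,P2,P3] Q2=[]
t=18-19: P5@Q0 runs 1, rem=1, I/O yield, promote→Q0. Q0=[P5] Q1=[P1,P2,P3] Q2=[]
t=19-20: P5@Q0 runs 1, rem=0, completes. Q0=[] Q1=[P1,P2,P3] Q2=[]
t=20-23: P1@Q1 runs 3, rem=7, I/O yield, promote→Q0. Q0=[P1] Q1=[P2,P3] Q2=[]
t=23-25: P1@Q0 runs 2, rem=5, quantum used, demote→Q1. Q0=[] Q1=[P2,P3,P1] Q2=[]
t=25-30: P2@Q1 runs 5, rem=3, quantum used, demote→Q2. Q0=[] Q1=[P3,P1] Q2=[P2]
t=30-34: P3@Q1 runs 4, rem=0, completes. Q0=[] Q1=[P1] Q2=[P2]
t=34-37: P1@Q1 runs 3, rem=2, I/O yield, promote→Q0. Q0=[P1] Q1=[] Q2=[P2]
t=37-39: P1@Q0 runs 2, rem=0, completes. Q0=[] Q1=[] Q2=[P2]
t=39-42: P2@Q2 runs 3, rem=0, completes. Q0=[] Q1=[] Q2=[]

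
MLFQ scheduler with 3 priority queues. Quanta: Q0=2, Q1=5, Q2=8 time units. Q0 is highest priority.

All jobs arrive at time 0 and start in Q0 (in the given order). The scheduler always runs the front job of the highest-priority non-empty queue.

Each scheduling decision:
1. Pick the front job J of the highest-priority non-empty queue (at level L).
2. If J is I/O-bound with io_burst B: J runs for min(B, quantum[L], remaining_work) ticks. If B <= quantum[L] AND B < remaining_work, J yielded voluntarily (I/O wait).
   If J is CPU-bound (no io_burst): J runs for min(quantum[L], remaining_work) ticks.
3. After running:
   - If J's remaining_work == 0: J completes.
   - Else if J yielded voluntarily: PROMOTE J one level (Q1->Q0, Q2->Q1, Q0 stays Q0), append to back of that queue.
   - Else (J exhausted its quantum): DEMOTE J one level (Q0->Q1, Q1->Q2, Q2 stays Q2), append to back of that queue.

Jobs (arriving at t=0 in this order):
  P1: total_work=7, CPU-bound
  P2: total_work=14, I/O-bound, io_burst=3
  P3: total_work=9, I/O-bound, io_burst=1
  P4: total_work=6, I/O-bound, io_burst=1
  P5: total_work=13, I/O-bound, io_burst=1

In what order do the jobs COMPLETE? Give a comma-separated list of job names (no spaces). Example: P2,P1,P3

Answer: P4,P3,P5,P1,P2

Derivation:
t=0-2: P1@Q0 runs 2, rem=5, quantum used, demote→Q1. Q0=[P2,P3,P4,P5] Q1=[P1] Q2=[]
t=2-4: P2@Q0 runs 2, rem=12, quantum used, demote→Q1. Q0=[P3,P4,P5] Q1=[P1,P2] Q2=[]
t=4-5: P3@Q0 runs 1, rem=8, I/O yield, promote→Q0. Q0=[P4,P5,P3] Q1=[P1,P2] Q2=[]
t=5-6: P4@Q0 runs 1, rem=5, I/O yield, promote→Q0. Q0=[P5,P3,P4] Q1=[P1,P2] Q2=[]
t=6-7: P5@Q0 runs 1, rem=12, I/O yield, promote→Q0. Q0=[P3,P4,P5] Q1=[P1,P2] Q2=[]
t=7-8: P3@Q0 runs 1, rem=7, I/O yield, promote→Q0. Q0=[P4,P5,P3] Q1=[P1,P2] Q2=[]
t=8-9: P4@Q0 runs 1, rem=4, I/O yield, promote→Q0. Q0=[P5,P3,P4] Q1=[P1,P2] Q2=[]
t=9-10: P5@Q0 runs 1, rem=11, I/O yield, promote→Q0. Q0=[P3,P4,P5] Q1=[P1,P2] Q2=[]
t=10-11: P3@Q0 runs 1, rem=6, I/O yield, promote→Q0. Q0=[P4,P5,P3] Q1=[P1,P2] Q2=[]
t=11-12: P4@Q0 runs 1, rem=3, I/O yield, promote→Q0. Q0=[P5,P3,P4] Q1=[P1,P2] Q2=[]
t=12-13: P5@Q0 runs 1, rem=10, I/O yield, promote→Q0. Q0=[P3,P4,P5] Q1=[P1,P2] Q2=[]
t=13-14: P3@Q0 runs 1, rem=5, I/O yield, promote→Q0. Q0=[P4,P5,P3] Q1=[P1,P2] Q2=[]
t=14-15: P4@Q0 runs 1, rem=2, I/O yield, promote→Q0. Q0=[P5,P3,P4] Q1=[P1,P2] Q2=[]
t=15-16: P5@Q0 runs 1, rem=9, I/O yield, promote→Q0. Q0=[P3,P4,P5] Q1=[P1,P2] Q2=[]
t=16-17: P3@Q0 runs 1, rem=4, I/O yield, promote→Q0. Q0=[P4,P5,P3] Q1=[P1,P2] Q2=[]
t=17-18: P4@Q0 runs 1, rem=1, I/O yield, promote→Q0. Q0=[P5,P3,P4] Q1=[P1,P2] Q2=[]
t=18-19: P5@Q0 runs 1, rem=8, I/O yield, promote→Q0. Q0=[P3,P4,P5] Q1=[P1,P2] Q2=[]
t=19-20: P3@Q0 runs 1, rem=3, I/O yield, promote→Q0. Q0=[P4,P5,P3] Q1=[P1,P2] Q2=[]
t=20-21: P4@Q0 runs 1, rem=0, completes. Q0=[P5,P3] Q1=[P1,P2] Q2=[]
t=21-22: P5@Q0 runs 1, rem=7, I/O yield, promote→Q0. Q0=[P3,P5] Q1=[P1,P2] Q2=[]
t=22-23: P3@Q0 runs 1, rem=2, I/O yield, promote→Q0. Q0=[P5,P3] Q1=[P1,P2] Q2=[]
t=23-24: P5@Q0 runs 1, rem=6, I/O yield, promote→Q0. Q0=[P3,P5] Q1=[P1,P2] Q2=[]
t=24-25: P3@Q0 runs 1, rem=1, I/O yield, promote→Q0. Q0=[P5,P3] Q1=[P1,P2] Q2=[]
t=25-26: P5@Q0 runs 1, rem=5, I/O yield, promote→Q0. Q0=[P3,P5] Q1=[P1,P2] Q2=[]
t=26-27: P3@Q0 runs 1, rem=0, completes. Q0=[P5] Q1=[P1,P2] Q2=[]
t=27-28: P5@Q0 runs 1, rem=4, I/O yield, promote→Q0. Q0=[P5] Q1=[P1,P2] Q2=[]
t=28-29: P5@Q0 runs 1, rem=3, I/O yield, promote→Q0. Q0=[P5] Q1=[P1,P2] Q2=[]
t=29-30: P5@Q0 runs 1, rem=2, I/O yield, promote→Q0. Q0=[P5] Q1=[P1,P2] Q2=[]
t=30-31: P5@Q0 runs 1, rem=1, I/O yield, promote→Q0. Q0=[P5] Q1=[P1,P2] Q2=[]
t=31-32: P5@Q0 runs 1, rem=0, completes. Q0=[] Q1=[P1,P2] Q2=[]
t=32-37: P1@Q1 runs 5, rem=0, completes. Q0=[] Q1=[P2] Q2=[]
t=37-40: P2@Q1 runs 3, rem=9, I/O yield, promote→Q0. Q0=[P2] Q1=[] Q2=[]
t=40-42: P2@Q0 runs 2, rem=7, quantum used, demote→Q1. Q0=[] Q1=[P2] Q2=[]
t=42-45: P2@Q1 runs 3, rem=4, I/O yield, promote→Q0. Q0=[P2] Q1=[] Q2=[]
t=45-47: P2@Q0 runs 2, rem=2, quantum used, demote→Q1. Q0=[] Q1=[P2] Q2=[]
t=47-49: P2@Q1 runs 2, rem=0, completes. Q0=[] Q1=[] Q2=[]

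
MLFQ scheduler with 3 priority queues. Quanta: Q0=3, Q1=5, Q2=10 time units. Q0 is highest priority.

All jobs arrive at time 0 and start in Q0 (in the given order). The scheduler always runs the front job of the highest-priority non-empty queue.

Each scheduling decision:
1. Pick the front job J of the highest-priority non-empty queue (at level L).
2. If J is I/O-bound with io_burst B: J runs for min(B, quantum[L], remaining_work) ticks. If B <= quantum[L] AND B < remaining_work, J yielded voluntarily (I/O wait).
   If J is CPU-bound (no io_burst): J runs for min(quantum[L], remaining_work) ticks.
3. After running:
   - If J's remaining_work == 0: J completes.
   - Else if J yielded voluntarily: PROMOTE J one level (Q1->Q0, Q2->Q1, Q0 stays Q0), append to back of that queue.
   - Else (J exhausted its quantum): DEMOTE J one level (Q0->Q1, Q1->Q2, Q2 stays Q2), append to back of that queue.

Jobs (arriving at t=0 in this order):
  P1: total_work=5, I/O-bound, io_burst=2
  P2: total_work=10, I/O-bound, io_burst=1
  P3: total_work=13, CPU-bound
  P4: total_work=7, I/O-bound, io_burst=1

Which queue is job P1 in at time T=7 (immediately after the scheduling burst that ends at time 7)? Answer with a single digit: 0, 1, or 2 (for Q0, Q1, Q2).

t=0-2: P1@Q0 runs 2, rem=3, I/O yield, promote→Q0. Q0=[P2,P3,P4,P1] Q1=[] Q2=[]
t=2-3: P2@Q0 runs 1, rem=9, I/O yield, promote→Q0. Q0=[P3,P4,P1,P2] Q1=[] Q2=[]
t=3-6: P3@Q0 runs 3, rem=10, quantum used, demote→Q1. Q0=[P4,P1,P2] Q1=[P3] Q2=[]
t=6-7: P4@Q0 runs 1, rem=6, I/O yield, promote→Q0. Q0=[P1,P2,P4] Q1=[P3] Q2=[]
t=7-9: P1@Q0 runs 2, rem=1, I/O yield, promote→Q0. Q0=[P2,P4,P1] Q1=[P3] Q2=[]
t=9-10: P2@Q0 runs 1, rem=8, I/O yield, promote→Q0. Q0=[P4,P1,P2] Q1=[P3] Q2=[]
t=10-11: P4@Q0 runs 1, rem=5, I/O yield, promote→Q0. Q0=[P1,P2,P4] Q1=[P3] Q2=[]
t=11-12: P1@Q0 runs 1, rem=0, completes. Q0=[P2,P4] Q1=[P3] Q2=[]
t=12-13: P2@Q0 runs 1, rem=7, I/O yield, promote→Q0. Q0=[P4,P2] Q1=[P3] Q2=[]
t=13-14: P4@Q0 runs 1, rem=4, I/O yield, promote→Q0. Q0=[P2,P4] Q1=[P3] Q2=[]
t=14-15: P2@Q0 runs 1, rem=6, I/O yield, promote→Q0. Q0=[P4,P2] Q1=[P3] Q2=[]
t=15-16: P4@Q0 runs 1, rem=3, I/O yield, promote→Q0. Q0=[P2,P4] Q1=[P3] Q2=[]
t=16-17: P2@Q0 runs 1, rem=5, I/O yield, promote→Q0. Q0=[P4,P2] Q1=[P3] Q2=[]
t=17-18: P4@Q0 runs 1, rem=2, I/O yield, promote→Q0. Q0=[P2,P4] Q1=[P3] Q2=[]
t=18-19: P2@Q0 runs 1, rem=4, I/O yield, promote→Q0. Q0=[P4,P2] Q1=[P3] Q2=[]
t=19-20: P4@Q0 runs 1, rem=1, I/O yield, promote→Q0. Q0=[P2,P4] Q1=[P3] Q2=[]
t=20-21: P2@Q0 runs 1, rem=3, I/O yield, promote→Q0. Q0=[P4,P2] Q1=[P3] Q2=[]
t=21-22: P4@Q0 runs 1, rem=0, completes. Q0=[P2] Q1=[P3] Q2=[]
t=22-23: P2@Q0 runs 1, rem=2, I/O yield, promote→Q0. Q0=[P2] Q1=[P3] Q2=[]
t=23-24: P2@Q0 runs 1, rem=1, I/O yield, promote→Q0. Q0=[P2] Q1=[P3] Q2=[]
t=24-25: P2@Q0 runs 1, rem=0, completes. Q0=[] Q1=[P3] Q2=[]
t=25-30: P3@Q1 runs 5, rem=5, quantum used, demote→Q2. Q0=[] Q1=[] Q2=[P3]
t=30-35: P3@Q2 runs 5, rem=0, completes. Q0=[] Q1=[] Q2=[]

Answer: 0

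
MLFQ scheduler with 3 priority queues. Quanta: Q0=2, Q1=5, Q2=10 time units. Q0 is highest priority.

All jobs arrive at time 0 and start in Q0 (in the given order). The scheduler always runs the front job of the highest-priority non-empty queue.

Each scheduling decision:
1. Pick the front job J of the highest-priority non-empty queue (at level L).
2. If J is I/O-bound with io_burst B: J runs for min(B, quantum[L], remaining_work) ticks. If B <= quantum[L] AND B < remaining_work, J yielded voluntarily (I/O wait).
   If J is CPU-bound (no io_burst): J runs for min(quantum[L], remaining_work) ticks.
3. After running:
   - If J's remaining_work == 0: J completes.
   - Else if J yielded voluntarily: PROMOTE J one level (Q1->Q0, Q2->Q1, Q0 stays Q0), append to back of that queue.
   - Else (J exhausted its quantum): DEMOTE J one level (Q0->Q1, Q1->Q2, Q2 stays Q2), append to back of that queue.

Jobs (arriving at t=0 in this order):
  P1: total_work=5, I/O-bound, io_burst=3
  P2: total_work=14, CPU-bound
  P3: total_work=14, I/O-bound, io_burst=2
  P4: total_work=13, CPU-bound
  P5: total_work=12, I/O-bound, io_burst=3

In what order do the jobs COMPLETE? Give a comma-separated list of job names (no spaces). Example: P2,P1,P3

Answer: P3,P1,P5,P2,P4

Derivation:
t=0-2: P1@Q0 runs 2, rem=3, quantum used, demote→Q1. Q0=[P2,P3,P4,P5] Q1=[P1] Q2=[]
t=2-4: P2@Q0 runs 2, rem=12, quantum used, demote→Q1. Q0=[P3,P4,P5] Q1=[P1,P2] Q2=[]
t=4-6: P3@Q0 runs 2, rem=12, I/O yield, promote→Q0. Q0=[P4,P5,P3] Q1=[P1,P2] Q2=[]
t=6-8: P4@Q0 runs 2, rem=11, quantum used, demote→Q1. Q0=[P5,P3] Q1=[P1,P2,P4] Q2=[]
t=8-10: P5@Q0 runs 2, rem=10, quantum used, demote→Q1. Q0=[P3] Q1=[P1,P2,P4,P5] Q2=[]
t=10-12: P3@Q0 runs 2, rem=10, I/O yield, promote→Q0. Q0=[P3] Q1=[P1,P2,P4,P5] Q2=[]
t=12-14: P3@Q0 runs 2, rem=8, I/O yield, promote→Q0. Q0=[P3] Q1=[P1,P2,P4,P5] Q2=[]
t=14-16: P3@Q0 runs 2, rem=6, I/O yield, promote→Q0. Q0=[P3] Q1=[P1,P2,P4,P5] Q2=[]
t=16-18: P3@Q0 runs 2, rem=4, I/O yield, promote→Q0. Q0=[P3] Q1=[P1,P2,P4,P5] Q2=[]
t=18-20: P3@Q0 runs 2, rem=2, I/O yield, promote→Q0. Q0=[P3] Q1=[P1,P2,P4,P5] Q2=[]
t=20-22: P3@Q0 runs 2, rem=0, completes. Q0=[] Q1=[P1,P2,P4,P5] Q2=[]
t=22-25: P1@Q1 runs 3, rem=0, completes. Q0=[] Q1=[P2,P4,P5] Q2=[]
t=25-30: P2@Q1 runs 5, rem=7, quantum used, demote→Q2. Q0=[] Q1=[P4,P5] Q2=[P2]
t=30-35: P4@Q1 runs 5, rem=6, quantum used, demote→Q2. Q0=[] Q1=[P5] Q2=[P2,P4]
t=35-38: P5@Q1 runs 3, rem=7, I/O yield, promote→Q0. Q0=[P5] Q1=[] Q2=[P2,P4]
t=38-40: P5@Q0 runs 2, rem=5, quantum used, demote→Q1. Q0=[] Q1=[P5] Q2=[P2,P4]
t=40-43: P5@Q1 runs 3, rem=2, I/O yield, promote→Q0. Q0=[P5] Q1=[] Q2=[P2,P4]
t=43-45: P5@Q0 runs 2, rem=0, completes. Q0=[] Q1=[] Q2=[P2,P4]
t=45-52: P2@Q2 runs 7, rem=0, completes. Q0=[] Q1=[] Q2=[P4]
t=52-58: P4@Q2 runs 6, rem=0, completes. Q0=[] Q1=[] Q2=[]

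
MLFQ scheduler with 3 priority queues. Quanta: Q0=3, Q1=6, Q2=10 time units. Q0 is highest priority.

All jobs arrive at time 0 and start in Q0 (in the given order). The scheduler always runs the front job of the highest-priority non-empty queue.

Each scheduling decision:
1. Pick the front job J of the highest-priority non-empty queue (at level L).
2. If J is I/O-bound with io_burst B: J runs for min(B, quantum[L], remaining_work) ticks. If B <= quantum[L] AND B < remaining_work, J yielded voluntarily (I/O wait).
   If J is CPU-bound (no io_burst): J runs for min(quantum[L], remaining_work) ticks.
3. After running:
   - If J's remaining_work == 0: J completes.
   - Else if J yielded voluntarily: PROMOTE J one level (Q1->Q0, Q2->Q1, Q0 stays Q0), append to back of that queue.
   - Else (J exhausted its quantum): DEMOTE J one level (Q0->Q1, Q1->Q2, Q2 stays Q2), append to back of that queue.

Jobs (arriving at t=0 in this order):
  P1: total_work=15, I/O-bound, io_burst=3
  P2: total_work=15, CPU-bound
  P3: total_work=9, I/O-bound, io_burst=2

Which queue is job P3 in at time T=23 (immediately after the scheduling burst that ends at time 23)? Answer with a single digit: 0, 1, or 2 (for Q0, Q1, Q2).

t=0-3: P1@Q0 runs 3, rem=12, I/O yield, promote→Q0. Q0=[P2,P3,P1] Q1=[] Q2=[]
t=3-6: P2@Q0 runs 3, rem=12, quantum used, demote→Q1. Q0=[P3,P1] Q1=[P2] Q2=[]
t=6-8: P3@Q0 runs 2, rem=7, I/O yield, promote→Q0. Q0=[P1,P3] Q1=[P2] Q2=[]
t=8-11: P1@Q0 runs 3, rem=9, I/O yield, promote→Q0. Q0=[P3,P1] Q1=[P2] Q2=[]
t=11-13: P3@Q0 runs 2, rem=5, I/O yield, promote→Q0. Q0=[P1,P3] Q1=[P2] Q2=[]
t=13-16: P1@Q0 runs 3, rem=6, I/O yield, promote→Q0. Q0=[P3,P1] Q1=[P2] Q2=[]
t=16-18: P3@Q0 runs 2, rem=3, I/O yield, promote→Q0. Q0=[P1,P3] Q1=[P2] Q2=[]
t=18-21: P1@Q0 runs 3, rem=3, I/O yield, promote→Q0. Q0=[P3,P1] Q1=[P2] Q2=[]
t=21-23: P3@Q0 runs 2, rem=1, I/O yield, promote→Q0. Q0=[P1,P3] Q1=[P2] Q2=[]
t=23-26: P1@Q0 runs 3, rem=0, completes. Q0=[P3] Q1=[P2] Q2=[]
t=26-27: P3@Q0 runs 1, rem=0, completes. Q0=[] Q1=[P2] Q2=[]
t=27-33: P2@Q1 runs 6, rem=6, quantum used, demote→Q2. Q0=[] Q1=[] Q2=[P2]
t=33-39: P2@Q2 runs 6, rem=0, completes. Q0=[] Q1=[] Q2=[]

Answer: 0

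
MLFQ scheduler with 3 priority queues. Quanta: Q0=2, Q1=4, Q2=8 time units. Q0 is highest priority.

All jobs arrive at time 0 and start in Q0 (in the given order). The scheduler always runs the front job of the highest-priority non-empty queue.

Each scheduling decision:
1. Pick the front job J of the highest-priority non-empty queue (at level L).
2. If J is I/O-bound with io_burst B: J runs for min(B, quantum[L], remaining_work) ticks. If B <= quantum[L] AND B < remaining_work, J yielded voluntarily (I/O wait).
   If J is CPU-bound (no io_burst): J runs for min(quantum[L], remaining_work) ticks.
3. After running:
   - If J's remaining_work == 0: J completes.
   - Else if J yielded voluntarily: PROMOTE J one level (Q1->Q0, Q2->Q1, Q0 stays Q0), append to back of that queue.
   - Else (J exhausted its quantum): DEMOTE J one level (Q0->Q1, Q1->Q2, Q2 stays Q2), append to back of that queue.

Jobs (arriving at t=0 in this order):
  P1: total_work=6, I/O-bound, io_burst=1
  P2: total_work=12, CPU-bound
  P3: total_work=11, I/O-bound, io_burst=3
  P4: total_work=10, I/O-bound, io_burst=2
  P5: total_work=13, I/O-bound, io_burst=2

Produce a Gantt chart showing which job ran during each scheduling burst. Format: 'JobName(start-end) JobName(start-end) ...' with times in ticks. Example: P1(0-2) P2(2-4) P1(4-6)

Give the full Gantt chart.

Answer: P1(0-1) P2(1-3) P3(3-5) P4(5-7) P5(7-9) P1(9-10) P4(10-12) P5(12-14) P1(14-15) P4(15-17) P5(17-19) P1(19-20) P4(20-22) P5(22-24) P1(24-25) P4(25-27) P5(27-29) P1(29-30) P5(30-32) P5(32-33) P2(33-37) P3(37-40) P3(40-42) P3(42-45) P3(45-46) P2(46-52)

Derivation:
t=0-1: P1@Q0 runs 1, rem=5, I/O yield, promote→Q0. Q0=[P2,P3,P4,P5,P1] Q1=[] Q2=[]
t=1-3: P2@Q0 runs 2, rem=10, quantum used, demote→Q1. Q0=[P3,P4,P5,P1] Q1=[P2] Q2=[]
t=3-5: P3@Q0 runs 2, rem=9, quantum used, demote→Q1. Q0=[P4,P5,P1] Q1=[P2,P3] Q2=[]
t=5-7: P4@Q0 runs 2, rem=8, I/O yield, promote→Q0. Q0=[P5,P1,P4] Q1=[P2,P3] Q2=[]
t=7-9: P5@Q0 runs 2, rem=11, I/O yield, promote→Q0. Q0=[P1,P4,P5] Q1=[P2,P3] Q2=[]
t=9-10: P1@Q0 runs 1, rem=4, I/O yield, promote→Q0. Q0=[P4,P5,P1] Q1=[P2,P3] Q2=[]
t=10-12: P4@Q0 runs 2, rem=6, I/O yield, promote→Q0. Q0=[P5,P1,P4] Q1=[P2,P3] Q2=[]
t=12-14: P5@Q0 runs 2, rem=9, I/O yield, promote→Q0. Q0=[P1,P4,P5] Q1=[P2,P3] Q2=[]
t=14-15: P1@Q0 runs 1, rem=3, I/O yield, promote→Q0. Q0=[P4,P5,P1] Q1=[P2,P3] Q2=[]
t=15-17: P4@Q0 runs 2, rem=4, I/O yield, promote→Q0. Q0=[P5,P1,P4] Q1=[P2,P3] Q2=[]
t=17-19: P5@Q0 runs 2, rem=7, I/O yield, promote→Q0. Q0=[P1,P4,P5] Q1=[P2,P3] Q2=[]
t=19-20: P1@Q0 runs 1, rem=2, I/O yield, promote→Q0. Q0=[P4,P5,P1] Q1=[P2,P3] Q2=[]
t=20-22: P4@Q0 runs 2, rem=2, I/O yield, promote→Q0. Q0=[P5,P1,P4] Q1=[P2,P3] Q2=[]
t=22-24: P5@Q0 runs 2, rem=5, I/O yield, promote→Q0. Q0=[P1,P4,P5] Q1=[P2,P3] Q2=[]
t=24-25: P1@Q0 runs 1, rem=1, I/O yield, promote→Q0. Q0=[P4,P5,P1] Q1=[P2,P3] Q2=[]
t=25-27: P4@Q0 runs 2, rem=0, completes. Q0=[P5,P1] Q1=[P2,P3] Q2=[]
t=27-29: P5@Q0 runs 2, rem=3, I/O yield, promote→Q0. Q0=[P1,P5] Q1=[P2,P3] Q2=[]
t=29-30: P1@Q0 runs 1, rem=0, completes. Q0=[P5] Q1=[P2,P3] Q2=[]
t=30-32: P5@Q0 runs 2, rem=1, I/O yield, promote→Q0. Q0=[P5] Q1=[P2,P3] Q2=[]
t=32-33: P5@Q0 runs 1, rem=0, completes. Q0=[] Q1=[P2,P3] Q2=[]
t=33-37: P2@Q1 runs 4, rem=6, quantum used, demote→Q2. Q0=[] Q1=[P3] Q2=[P2]
t=37-40: P3@Q1 runs 3, rem=6, I/O yield, promote→Q0. Q0=[P3] Q1=[] Q2=[P2]
t=40-42: P3@Q0 runs 2, rem=4, quantum used, demote→Q1. Q0=[] Q1=[P3] Q2=[P2]
t=42-45: P3@Q1 runs 3, rem=1, I/O yield, promote→Q0. Q0=[P3] Q1=[] Q2=[P2]
t=45-46: P3@Q0 runs 1, rem=0, completes. Q0=[] Q1=[] Q2=[P2]
t=46-52: P2@Q2 runs 6, rem=0, completes. Q0=[] Q1=[] Q2=[]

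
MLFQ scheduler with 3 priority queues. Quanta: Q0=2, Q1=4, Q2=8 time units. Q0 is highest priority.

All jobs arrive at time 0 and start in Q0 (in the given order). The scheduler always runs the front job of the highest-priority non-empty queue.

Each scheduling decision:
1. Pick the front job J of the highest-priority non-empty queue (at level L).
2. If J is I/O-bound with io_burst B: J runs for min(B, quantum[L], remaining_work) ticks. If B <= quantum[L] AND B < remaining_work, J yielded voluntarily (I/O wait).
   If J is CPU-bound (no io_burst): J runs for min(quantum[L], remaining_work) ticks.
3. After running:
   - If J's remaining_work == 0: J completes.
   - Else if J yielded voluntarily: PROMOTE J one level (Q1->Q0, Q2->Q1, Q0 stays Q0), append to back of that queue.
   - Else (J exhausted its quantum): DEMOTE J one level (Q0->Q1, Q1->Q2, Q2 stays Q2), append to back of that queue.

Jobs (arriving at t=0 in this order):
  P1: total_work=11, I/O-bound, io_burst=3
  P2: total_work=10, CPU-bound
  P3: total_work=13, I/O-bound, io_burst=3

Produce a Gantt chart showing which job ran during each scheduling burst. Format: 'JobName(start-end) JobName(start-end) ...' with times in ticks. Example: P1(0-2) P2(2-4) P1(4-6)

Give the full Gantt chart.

t=0-2: P1@Q0 runs 2, rem=9, quantum used, demote→Q1. Q0=[P2,P3] Q1=[P1] Q2=[]
t=2-4: P2@Q0 runs 2, rem=8, quantum used, demote→Q1. Q0=[P3] Q1=[P1,P2] Q2=[]
t=4-6: P3@Q0 runs 2, rem=11, quantum used, demote→Q1. Q0=[] Q1=[P1,P2,P3] Q2=[]
t=6-9: P1@Q1 runs 3, rem=6, I/O yield, promote→Q0. Q0=[P1] Q1=[P2,P3] Q2=[]
t=9-11: P1@Q0 runs 2, rem=4, quantum used, demote→Q1. Q0=[] Q1=[P2,P3,P1] Q2=[]
t=11-15: P2@Q1 runs 4, rem=4, quantum used, demote→Q2. Q0=[] Q1=[P3,P1] Q2=[P2]
t=15-18: P3@Q1 runs 3, rem=8, I/O yield, promote→Q0. Q0=[P3] Q1=[P1] Q2=[P2]
t=18-20: P3@Q0 runs 2, rem=6, quantum used, demote→Q1. Q0=[] Q1=[P1,P3] Q2=[P2]
t=20-23: P1@Q1 runs 3, rem=1, I/O yield, promote→Q0. Q0=[P1] Q1=[P3] Q2=[P2]
t=23-24: P1@Q0 runs 1, rem=0, completes. Q0=[] Q1=[P3] Q2=[P2]
t=24-27: P3@Q1 runs 3, rem=3, I/O yield, promote→Q0. Q0=[P3] Q1=[] Q2=[P2]
t=27-29: P3@Q0 runs 2, rem=1, quantum used, demote→Q1. Q0=[] Q1=[P3] Q2=[P2]
t=29-30: P3@Q1 runs 1, rem=0, completes. Q0=[] Q1=[] Q2=[P2]
t=30-34: P2@Q2 runs 4, rem=0, completes. Q0=[] Q1=[] Q2=[]

Answer: P1(0-2) P2(2-4) P3(4-6) P1(6-9) P1(9-11) P2(11-15) P3(15-18) P3(18-20) P1(20-23) P1(23-24) P3(24-27) P3(27-29) P3(29-30) P2(30-34)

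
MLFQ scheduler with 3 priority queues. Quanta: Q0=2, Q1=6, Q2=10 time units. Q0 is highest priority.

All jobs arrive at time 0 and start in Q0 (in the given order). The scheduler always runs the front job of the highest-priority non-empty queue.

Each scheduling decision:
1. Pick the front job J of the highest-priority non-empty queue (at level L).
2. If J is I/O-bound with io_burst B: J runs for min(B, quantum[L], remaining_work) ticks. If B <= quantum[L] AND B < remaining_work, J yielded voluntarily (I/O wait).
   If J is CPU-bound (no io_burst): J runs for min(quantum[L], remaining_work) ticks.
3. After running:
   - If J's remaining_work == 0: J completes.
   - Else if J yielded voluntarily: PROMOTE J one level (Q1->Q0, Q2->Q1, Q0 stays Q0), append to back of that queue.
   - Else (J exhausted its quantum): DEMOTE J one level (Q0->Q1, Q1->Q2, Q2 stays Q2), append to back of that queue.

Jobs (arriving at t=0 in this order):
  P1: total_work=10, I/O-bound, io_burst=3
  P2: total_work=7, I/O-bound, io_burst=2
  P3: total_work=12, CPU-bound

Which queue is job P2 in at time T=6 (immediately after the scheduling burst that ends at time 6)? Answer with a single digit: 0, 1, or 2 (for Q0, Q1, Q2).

t=0-2: P1@Q0 runs 2, rem=8, quantum used, demote→Q1. Q0=[P2,P3] Q1=[P1] Q2=[]
t=2-4: P2@Q0 runs 2, rem=5, I/O yield, promote→Q0. Q0=[P3,P2] Q1=[P1] Q2=[]
t=4-6: P3@Q0 runs 2, rem=10, quantum used, demote→Q1. Q0=[P2] Q1=[P1,P3] Q2=[]
t=6-8: P2@Q0 runs 2, rem=3, I/O yield, promote→Q0. Q0=[P2] Q1=[P1,P3] Q2=[]
t=8-10: P2@Q0 runs 2, rem=1, I/O yield, promote→Q0. Q0=[P2] Q1=[P1,P3] Q2=[]
t=10-11: P2@Q0 runs 1, rem=0, completes. Q0=[] Q1=[P1,P3] Q2=[]
t=11-14: P1@Q1 runs 3, rem=5, I/O yield, promote→Q0. Q0=[P1] Q1=[P3] Q2=[]
t=14-16: P1@Q0 runs 2, rem=3, quantum used, demote→Q1. Q0=[] Q1=[P3,P1] Q2=[]
t=16-22: P3@Q1 runs 6, rem=4, quantum used, demote→Q2. Q0=[] Q1=[P1] Q2=[P3]
t=22-25: P1@Q1 runs 3, rem=0, completes. Q0=[] Q1=[] Q2=[P3]
t=25-29: P3@Q2 runs 4, rem=0, completes. Q0=[] Q1=[] Q2=[]

Answer: 0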